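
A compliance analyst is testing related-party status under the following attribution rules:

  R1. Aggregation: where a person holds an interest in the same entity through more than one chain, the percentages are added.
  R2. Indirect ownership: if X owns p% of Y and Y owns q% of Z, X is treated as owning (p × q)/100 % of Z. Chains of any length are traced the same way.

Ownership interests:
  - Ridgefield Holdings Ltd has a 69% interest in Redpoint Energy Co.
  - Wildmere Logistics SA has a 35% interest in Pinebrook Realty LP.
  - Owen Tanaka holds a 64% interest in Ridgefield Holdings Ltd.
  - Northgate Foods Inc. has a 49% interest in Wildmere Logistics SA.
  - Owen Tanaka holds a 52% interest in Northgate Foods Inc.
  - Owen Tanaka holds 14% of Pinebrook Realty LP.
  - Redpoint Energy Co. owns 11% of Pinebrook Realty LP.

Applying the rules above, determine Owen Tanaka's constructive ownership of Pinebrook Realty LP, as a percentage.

27.7756%

Chain via Ridgefield Holdings Ltd → Redpoint Energy Co. (R2): 64% × 69% × 11% = 4.8576% of Pinebrook Realty LP.
Chain via Northgate Foods Inc. → Wildmere Logistics SA (R2): 52% × 49% × 35% = 8.918% of Pinebrook Realty LP.
Direct interest in Pinebrook Realty LP: 14%.
Aggregating (R1): 4.8576% + 8.918% + 14% = 27.7756%.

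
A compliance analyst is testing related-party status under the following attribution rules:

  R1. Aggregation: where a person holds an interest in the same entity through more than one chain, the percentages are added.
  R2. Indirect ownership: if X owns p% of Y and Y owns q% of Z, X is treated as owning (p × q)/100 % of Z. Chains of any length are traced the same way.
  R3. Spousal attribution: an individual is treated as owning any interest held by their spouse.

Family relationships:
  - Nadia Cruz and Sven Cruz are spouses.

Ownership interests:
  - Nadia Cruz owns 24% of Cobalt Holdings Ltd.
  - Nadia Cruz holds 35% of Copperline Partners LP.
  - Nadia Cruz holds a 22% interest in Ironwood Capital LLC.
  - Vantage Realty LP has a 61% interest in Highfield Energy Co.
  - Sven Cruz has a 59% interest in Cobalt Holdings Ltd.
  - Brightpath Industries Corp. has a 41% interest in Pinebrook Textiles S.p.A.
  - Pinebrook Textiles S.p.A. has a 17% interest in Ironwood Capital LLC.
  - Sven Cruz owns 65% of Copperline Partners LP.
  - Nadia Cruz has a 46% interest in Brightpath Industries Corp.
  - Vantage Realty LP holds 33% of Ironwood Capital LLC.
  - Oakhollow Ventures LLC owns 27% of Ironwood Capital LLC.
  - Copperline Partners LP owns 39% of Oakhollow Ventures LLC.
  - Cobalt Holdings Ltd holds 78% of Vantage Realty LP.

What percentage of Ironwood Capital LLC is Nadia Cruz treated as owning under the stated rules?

57.1004%

By spousal attribution (R3), Nadia Cruz is treated as also owning Sven Cruz's interest in Copperline Partners LP, giving 35% + 65% = 100%.
By spousal attribution (R3), Nadia Cruz is treated as also owning Sven Cruz's interest in Cobalt Holdings Ltd, giving 24% + 59% = 83%.
Chain via Brightpath Industries Corp. → Pinebrook Textiles S.p.A. (R2): 46% × 41% × 17% = 3.2062% of Ironwood Capital LLC.
Chain via Copperline Partners LP → Oakhollow Ventures LLC (R2): 100% × 39% × 27% = 10.53% of Ironwood Capital LLC.
Chain via Cobalt Holdings Ltd → Vantage Realty LP (R2): 83% × 78% × 33% = 21.3642% of Ironwood Capital LLC.
Direct interest in Ironwood Capital LLC: 22%.
Aggregating (R1): 3.2062% + 10.53% + 21.3642% + 22% = 57.1004%.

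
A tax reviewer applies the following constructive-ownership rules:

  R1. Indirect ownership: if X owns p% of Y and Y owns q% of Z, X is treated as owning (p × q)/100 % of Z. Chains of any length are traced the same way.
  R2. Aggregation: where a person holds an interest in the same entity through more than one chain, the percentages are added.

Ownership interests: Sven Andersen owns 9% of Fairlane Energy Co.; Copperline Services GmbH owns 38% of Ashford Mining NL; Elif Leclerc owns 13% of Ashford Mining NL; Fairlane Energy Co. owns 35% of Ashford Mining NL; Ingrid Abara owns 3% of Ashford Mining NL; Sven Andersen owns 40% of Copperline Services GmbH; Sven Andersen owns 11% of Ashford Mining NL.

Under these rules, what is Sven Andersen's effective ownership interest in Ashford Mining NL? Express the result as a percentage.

Chain via Fairlane Energy Co. (R1): 9% × 35% = 3.15% of Ashford Mining NL.
Chain via Copperline Services GmbH (R1): 40% × 38% = 15.2% of Ashford Mining NL.
Direct interest in Ashford Mining NL: 11%.
Aggregating (R2): 3.15% + 15.2% + 11% = 29.35%.

29.35%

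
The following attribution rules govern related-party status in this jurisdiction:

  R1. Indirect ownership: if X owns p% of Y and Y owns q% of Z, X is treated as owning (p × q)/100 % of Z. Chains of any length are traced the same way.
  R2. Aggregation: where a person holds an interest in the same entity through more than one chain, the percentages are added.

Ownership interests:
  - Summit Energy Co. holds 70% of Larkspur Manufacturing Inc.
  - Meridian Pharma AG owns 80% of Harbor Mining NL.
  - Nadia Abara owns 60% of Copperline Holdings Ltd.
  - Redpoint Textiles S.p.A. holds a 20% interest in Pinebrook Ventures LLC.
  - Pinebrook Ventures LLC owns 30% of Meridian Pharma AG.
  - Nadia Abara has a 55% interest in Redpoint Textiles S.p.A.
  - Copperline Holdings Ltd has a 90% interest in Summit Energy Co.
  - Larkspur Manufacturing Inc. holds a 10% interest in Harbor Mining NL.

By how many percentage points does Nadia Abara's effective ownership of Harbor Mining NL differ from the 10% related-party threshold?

3.58

Chain via Copperline Holdings Ltd → Summit Energy Co. → Larkspur Manufacturing Inc. (R1): 60% × 90% × 70% × 10% = 3.78% of Harbor Mining NL.
Chain via Redpoint Textiles S.p.A. → Pinebrook Ventures LLC → Meridian Pharma AG (R1): 55% × 20% × 30% × 80% = 2.64% of Harbor Mining NL.
Aggregating (R2): 3.78% + 2.64% = 6.42%.
6.42% falls short of the 10% threshold by 3.58 percentage points.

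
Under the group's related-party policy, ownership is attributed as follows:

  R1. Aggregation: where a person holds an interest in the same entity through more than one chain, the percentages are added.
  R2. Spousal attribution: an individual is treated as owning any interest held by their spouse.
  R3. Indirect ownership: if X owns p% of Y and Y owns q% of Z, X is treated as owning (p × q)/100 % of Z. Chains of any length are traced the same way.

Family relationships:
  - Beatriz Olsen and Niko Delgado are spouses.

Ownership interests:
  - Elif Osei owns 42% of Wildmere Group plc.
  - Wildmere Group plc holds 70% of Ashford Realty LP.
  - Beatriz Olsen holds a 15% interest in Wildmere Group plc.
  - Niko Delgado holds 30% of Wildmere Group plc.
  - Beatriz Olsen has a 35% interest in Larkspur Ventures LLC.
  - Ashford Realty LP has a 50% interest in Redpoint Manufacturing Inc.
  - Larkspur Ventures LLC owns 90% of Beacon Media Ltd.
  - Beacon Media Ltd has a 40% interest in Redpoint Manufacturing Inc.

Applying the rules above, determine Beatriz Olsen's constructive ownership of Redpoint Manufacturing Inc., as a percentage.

By spousal attribution (R2), Beatriz Olsen is treated as also owning Niko Delgado's interest in Wildmere Group plc, giving 15% + 30% = 45%.
Chain via Larkspur Ventures LLC → Beacon Media Ltd (R3): 35% × 90% × 40% = 12.6% of Redpoint Manufacturing Inc.
Chain via Wildmere Group plc → Ashford Realty LP (R3): 45% × 70% × 50% = 15.75% of Redpoint Manufacturing Inc.
Aggregating (R1): 12.6% + 15.75% = 28.35%.

28.35%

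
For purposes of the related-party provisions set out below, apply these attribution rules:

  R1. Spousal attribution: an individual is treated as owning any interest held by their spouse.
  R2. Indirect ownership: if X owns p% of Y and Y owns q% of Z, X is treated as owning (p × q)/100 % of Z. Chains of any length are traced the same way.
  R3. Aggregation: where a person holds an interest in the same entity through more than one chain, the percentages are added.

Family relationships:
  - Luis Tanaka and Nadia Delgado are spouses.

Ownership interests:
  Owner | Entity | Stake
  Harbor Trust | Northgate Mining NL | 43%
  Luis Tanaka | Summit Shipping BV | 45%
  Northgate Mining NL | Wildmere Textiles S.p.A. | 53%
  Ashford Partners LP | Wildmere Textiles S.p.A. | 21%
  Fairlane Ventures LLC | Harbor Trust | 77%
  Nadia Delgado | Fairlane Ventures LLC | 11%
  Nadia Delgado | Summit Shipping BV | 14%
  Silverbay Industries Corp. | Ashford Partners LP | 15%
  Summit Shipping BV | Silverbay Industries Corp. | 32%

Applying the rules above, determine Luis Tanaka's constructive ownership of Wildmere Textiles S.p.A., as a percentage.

2.525033%

By spousal attribution (R1), Luis Tanaka is treated as also owning Nadia Delgado's interest in Summit Shipping BV, giving 45% + 14% = 59%.
By spousal attribution (R1), Luis Tanaka is treated as owning Nadia Delgado's 11% interest in Fairlane Ventures LLC.
Chain via Summit Shipping BV → Silverbay Industries Corp. → Ashford Partners LP (R2): 59% × 32% × 15% × 21% = 0.59472% of Wildmere Textiles S.p.A.
Chain via Fairlane Ventures LLC → Harbor Trust → Northgate Mining NL (R2): 11% × 77% × 43% × 53% = 1.930313% of Wildmere Textiles S.p.A.
Aggregating (R3): 0.59472% + 1.930313% = 2.525033%.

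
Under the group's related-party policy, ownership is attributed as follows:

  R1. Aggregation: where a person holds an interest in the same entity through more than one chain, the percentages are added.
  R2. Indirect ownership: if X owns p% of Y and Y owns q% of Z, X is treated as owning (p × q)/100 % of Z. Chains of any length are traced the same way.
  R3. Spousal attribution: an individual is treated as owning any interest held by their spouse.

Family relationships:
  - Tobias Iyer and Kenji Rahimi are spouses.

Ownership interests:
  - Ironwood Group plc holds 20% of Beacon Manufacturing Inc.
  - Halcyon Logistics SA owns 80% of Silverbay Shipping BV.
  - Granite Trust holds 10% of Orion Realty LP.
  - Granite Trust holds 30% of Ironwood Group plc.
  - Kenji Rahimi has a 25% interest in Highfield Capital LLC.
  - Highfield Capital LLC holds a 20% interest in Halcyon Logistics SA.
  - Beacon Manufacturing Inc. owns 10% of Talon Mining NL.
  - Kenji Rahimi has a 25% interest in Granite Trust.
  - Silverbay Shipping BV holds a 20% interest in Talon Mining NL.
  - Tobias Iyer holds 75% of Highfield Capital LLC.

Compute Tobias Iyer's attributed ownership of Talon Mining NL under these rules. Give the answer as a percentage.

By spousal attribution (R3), Tobias Iyer is treated as also owning Kenji Rahimi's interest in Highfield Capital LLC, giving 75% + 25% = 100%.
By spousal attribution (R3), Tobias Iyer is treated as owning Kenji Rahimi's 25% interest in Granite Trust.
Chain via Highfield Capital LLC → Halcyon Logistics SA → Silverbay Shipping BV (R2): 100% × 20% × 80% × 20% = 3.2% of Talon Mining NL.
Chain via Granite Trust → Ironwood Group plc → Beacon Manufacturing Inc. (R2): 25% × 30% × 20% × 10% = 0.15% of Talon Mining NL.
Aggregating (R1): 3.2% + 0.15% = 3.35%.

3.35%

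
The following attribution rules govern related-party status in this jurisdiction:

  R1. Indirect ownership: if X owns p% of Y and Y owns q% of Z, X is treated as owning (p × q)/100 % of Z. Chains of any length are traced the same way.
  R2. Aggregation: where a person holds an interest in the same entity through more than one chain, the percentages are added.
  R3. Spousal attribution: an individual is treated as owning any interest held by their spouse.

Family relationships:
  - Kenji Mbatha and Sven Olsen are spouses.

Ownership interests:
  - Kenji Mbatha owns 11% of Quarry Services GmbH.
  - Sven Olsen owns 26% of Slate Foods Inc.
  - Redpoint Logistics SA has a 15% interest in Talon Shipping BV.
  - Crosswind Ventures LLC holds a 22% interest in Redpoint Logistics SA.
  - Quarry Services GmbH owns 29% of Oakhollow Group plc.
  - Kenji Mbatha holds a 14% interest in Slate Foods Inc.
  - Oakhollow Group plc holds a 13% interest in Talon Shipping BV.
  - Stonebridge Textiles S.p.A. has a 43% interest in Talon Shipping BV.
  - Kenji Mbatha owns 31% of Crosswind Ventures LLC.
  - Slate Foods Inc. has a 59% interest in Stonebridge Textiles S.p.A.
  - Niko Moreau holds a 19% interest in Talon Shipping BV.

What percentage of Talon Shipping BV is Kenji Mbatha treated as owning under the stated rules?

By spousal attribution (R3), Kenji Mbatha is treated as also owning Sven Olsen's interest in Slate Foods Inc, giving 14% + 26% = 40%.
Chain via Crosswind Ventures LLC → Redpoint Logistics SA (R1): 31% × 22% × 15% = 1.023% of Talon Shipping BV.
Chain via Slate Foods Inc. → Stonebridge Textiles S.p.A. (R1): 40% × 59% × 43% = 10.148% of Talon Shipping BV.
Chain via Quarry Services GmbH → Oakhollow Group plc (R1): 11% × 29% × 13% = 0.4147% of Talon Shipping BV.
Aggregating (R2): 1.023% + 10.148% + 0.4147% = 11.5857%.

11.5857%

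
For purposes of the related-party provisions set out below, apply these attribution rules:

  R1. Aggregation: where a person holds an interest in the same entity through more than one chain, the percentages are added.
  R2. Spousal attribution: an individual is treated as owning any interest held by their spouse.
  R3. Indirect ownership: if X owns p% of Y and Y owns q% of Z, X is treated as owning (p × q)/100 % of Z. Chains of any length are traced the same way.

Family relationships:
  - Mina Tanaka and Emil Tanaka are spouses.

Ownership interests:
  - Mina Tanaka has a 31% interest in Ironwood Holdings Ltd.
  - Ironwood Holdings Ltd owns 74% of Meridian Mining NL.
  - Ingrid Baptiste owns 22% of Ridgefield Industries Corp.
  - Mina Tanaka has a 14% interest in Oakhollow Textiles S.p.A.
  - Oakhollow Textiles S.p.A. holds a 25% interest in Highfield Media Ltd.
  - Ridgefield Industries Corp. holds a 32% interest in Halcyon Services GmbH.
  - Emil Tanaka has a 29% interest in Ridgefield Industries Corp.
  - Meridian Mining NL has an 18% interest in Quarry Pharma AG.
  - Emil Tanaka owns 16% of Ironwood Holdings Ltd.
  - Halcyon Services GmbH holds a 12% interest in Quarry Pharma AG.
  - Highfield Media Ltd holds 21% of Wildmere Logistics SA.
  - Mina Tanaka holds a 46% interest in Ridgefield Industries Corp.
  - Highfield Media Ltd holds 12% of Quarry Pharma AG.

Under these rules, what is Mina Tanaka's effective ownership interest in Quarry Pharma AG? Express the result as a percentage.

9.5604%

By spousal attribution (R2), Mina Tanaka is treated as also owning Emil Tanaka's interest in Ironwood Holdings Ltd, giving 31% + 16% = 47%.
By spousal attribution (R2), Mina Tanaka is treated as also owning Emil Tanaka's interest in Ridgefield Industries Corp, giving 46% + 29% = 75%.
Chain via Ironwood Holdings Ltd → Meridian Mining NL (R3): 47% × 74% × 18% = 6.2604% of Quarry Pharma AG.
Chain via Ridgefield Industries Corp. → Halcyon Services GmbH (R3): 75% × 32% × 12% = 2.88% of Quarry Pharma AG.
Chain via Oakhollow Textiles S.p.A. → Highfield Media Ltd (R3): 14% × 25% × 12% = 0.42% of Quarry Pharma AG.
Aggregating (R1): 6.2604% + 2.88% + 0.42% = 9.5604%.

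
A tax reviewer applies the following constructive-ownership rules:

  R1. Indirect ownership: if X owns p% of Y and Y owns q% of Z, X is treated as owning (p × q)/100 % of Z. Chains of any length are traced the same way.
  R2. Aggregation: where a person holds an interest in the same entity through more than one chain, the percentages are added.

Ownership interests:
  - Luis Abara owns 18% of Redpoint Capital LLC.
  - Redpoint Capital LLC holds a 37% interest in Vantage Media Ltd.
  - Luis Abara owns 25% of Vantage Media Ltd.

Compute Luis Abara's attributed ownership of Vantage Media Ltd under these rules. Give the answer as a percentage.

31.66%

Chain via Redpoint Capital LLC (R1): 18% × 37% = 6.66% of Vantage Media Ltd.
Direct interest in Vantage Media Ltd: 25%.
Aggregating (R2): 6.66% + 25% = 31.66%.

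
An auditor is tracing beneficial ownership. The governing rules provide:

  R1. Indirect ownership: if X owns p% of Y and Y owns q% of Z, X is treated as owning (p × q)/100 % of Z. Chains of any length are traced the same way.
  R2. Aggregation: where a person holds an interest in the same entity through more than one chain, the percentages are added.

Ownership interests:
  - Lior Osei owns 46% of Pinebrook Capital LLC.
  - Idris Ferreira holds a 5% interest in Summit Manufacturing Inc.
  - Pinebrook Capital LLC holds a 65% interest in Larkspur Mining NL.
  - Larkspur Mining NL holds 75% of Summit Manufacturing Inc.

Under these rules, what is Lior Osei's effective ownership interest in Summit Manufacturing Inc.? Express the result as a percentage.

22.425%

Chain via Pinebrook Capital LLC → Larkspur Mining NL (R1): 46% × 65% × 75% = 22.425% of Summit Manufacturing Inc.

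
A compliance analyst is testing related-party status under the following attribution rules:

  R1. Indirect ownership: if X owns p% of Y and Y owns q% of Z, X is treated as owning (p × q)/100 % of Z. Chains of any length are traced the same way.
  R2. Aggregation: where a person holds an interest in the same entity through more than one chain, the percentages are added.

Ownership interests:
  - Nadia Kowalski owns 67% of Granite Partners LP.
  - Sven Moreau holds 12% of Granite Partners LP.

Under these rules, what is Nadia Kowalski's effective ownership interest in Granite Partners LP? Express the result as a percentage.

Direct interest in Granite Partners LP: 67%.

67%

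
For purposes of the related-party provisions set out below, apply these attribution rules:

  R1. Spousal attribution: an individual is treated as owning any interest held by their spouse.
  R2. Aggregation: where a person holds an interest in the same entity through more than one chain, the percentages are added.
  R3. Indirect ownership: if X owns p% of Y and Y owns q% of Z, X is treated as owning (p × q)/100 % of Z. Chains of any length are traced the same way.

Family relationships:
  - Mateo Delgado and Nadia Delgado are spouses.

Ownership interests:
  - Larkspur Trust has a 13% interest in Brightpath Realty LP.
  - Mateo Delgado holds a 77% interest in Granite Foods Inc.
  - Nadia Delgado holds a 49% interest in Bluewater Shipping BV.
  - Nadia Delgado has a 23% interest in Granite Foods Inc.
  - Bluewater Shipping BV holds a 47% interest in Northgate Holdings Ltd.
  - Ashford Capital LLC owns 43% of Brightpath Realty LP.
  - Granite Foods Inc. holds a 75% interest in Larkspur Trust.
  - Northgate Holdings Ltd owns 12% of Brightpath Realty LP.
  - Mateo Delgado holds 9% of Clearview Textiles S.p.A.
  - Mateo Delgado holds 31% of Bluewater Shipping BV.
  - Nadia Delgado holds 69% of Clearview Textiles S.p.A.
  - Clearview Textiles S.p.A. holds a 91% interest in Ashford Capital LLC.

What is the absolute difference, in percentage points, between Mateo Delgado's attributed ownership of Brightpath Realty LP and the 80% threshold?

By spousal attribution (R1), Mateo Delgado is treated as also owning Nadia Delgado's interest in Clearview Textiles S.p.A, giving 9% + 69% = 78%.
By spousal attribution (R1), Mateo Delgado is treated as also owning Nadia Delgado's interest in Bluewater Shipping BV, giving 31% + 49% = 80%.
By spousal attribution (R1), Mateo Delgado is treated as also owning Nadia Delgado's interest in Granite Foods Inc, giving 77% + 23% = 100%.
Chain via Clearview Textiles S.p.A. → Ashford Capital LLC (R3): 78% × 91% × 43% = 30.5214% of Brightpath Realty LP.
Chain via Bluewater Shipping BV → Northgate Holdings Ltd (R3): 80% × 47% × 12% = 4.512% of Brightpath Realty LP.
Chain via Granite Foods Inc. → Larkspur Trust (R3): 100% × 75% × 13% = 9.75% of Brightpath Realty LP.
Aggregating (R2): 30.5214% + 4.512% + 9.75% = 44.7834%.
44.7834% falls short of the 80% threshold by 35.2166 percentage points.

35.2166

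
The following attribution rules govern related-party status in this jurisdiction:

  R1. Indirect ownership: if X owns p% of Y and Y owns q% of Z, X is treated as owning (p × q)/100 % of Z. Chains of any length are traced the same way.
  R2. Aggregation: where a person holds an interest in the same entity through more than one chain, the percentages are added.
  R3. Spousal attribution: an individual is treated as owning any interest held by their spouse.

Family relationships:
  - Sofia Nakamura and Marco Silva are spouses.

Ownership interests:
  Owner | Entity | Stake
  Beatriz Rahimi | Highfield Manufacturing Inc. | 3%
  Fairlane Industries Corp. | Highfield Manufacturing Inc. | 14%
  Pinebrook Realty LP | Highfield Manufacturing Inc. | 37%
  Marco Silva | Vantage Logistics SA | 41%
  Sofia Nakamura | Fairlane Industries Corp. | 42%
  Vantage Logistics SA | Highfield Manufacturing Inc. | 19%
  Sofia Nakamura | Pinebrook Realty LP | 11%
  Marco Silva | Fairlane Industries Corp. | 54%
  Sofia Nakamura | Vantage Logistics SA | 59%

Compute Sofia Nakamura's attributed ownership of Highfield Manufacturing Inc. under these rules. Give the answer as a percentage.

36.51%

By spousal attribution (R3), Sofia Nakamura is treated as also owning Marco Silva's interest in Fairlane Industries Corp, giving 42% + 54% = 96%.
By spousal attribution (R3), Sofia Nakamura is treated as also owning Marco Silva's interest in Vantage Logistics SA, giving 59% + 41% = 100%.
Chain via Fairlane Industries Corp. (R1): 96% × 14% = 13.44% of Highfield Manufacturing Inc.
Chain via Vantage Logistics SA (R1): 100% × 19% = 19% of Highfield Manufacturing Inc.
Chain via Pinebrook Realty LP (R1): 11% × 37% = 4.07% of Highfield Manufacturing Inc.
Aggregating (R2): 13.44% + 19% + 4.07% = 36.51%.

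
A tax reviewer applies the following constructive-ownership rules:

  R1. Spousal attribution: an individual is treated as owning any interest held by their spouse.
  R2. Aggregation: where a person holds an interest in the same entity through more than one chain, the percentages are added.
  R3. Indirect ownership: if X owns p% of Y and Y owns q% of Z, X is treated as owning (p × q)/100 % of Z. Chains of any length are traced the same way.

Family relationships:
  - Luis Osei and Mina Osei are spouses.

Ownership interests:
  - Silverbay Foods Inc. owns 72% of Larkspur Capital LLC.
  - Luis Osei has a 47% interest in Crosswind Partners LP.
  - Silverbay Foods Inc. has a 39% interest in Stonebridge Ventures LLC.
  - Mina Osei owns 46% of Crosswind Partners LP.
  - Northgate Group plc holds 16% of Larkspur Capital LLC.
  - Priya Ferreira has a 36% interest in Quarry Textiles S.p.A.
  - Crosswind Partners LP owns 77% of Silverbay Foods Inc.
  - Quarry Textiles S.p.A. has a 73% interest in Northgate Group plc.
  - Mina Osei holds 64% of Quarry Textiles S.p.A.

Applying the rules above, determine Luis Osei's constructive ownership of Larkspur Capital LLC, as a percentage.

By spousal attribution (R1), Luis Osei is treated as also owning Mina Osei's interest in Crosswind Partners LP, giving 47% + 46% = 93%.
By spousal attribution (R1), Luis Osei is treated as owning Mina Osei's 64% interest in Quarry Textiles S.p.A.
Chain via Crosswind Partners LP → Silverbay Foods Inc. (R3): 93% × 77% × 72% = 51.5592% of Larkspur Capital LLC.
Chain via Quarry Textiles S.p.A. → Northgate Group plc (R3): 64% × 73% × 16% = 7.4752% of Larkspur Capital LLC.
Aggregating (R2): 51.5592% + 7.4752% = 59.0344%.

59.0344%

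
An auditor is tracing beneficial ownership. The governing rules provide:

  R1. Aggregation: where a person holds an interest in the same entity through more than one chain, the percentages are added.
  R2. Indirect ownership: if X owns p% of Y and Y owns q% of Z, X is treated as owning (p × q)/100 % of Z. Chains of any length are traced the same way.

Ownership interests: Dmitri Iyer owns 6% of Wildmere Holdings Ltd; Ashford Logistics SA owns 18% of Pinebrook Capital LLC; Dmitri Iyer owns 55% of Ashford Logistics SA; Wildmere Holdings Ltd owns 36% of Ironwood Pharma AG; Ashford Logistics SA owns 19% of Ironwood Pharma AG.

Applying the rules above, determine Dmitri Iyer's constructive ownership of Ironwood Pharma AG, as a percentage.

12.61%

Chain via Ashford Logistics SA (R2): 55% × 19% = 10.45% of Ironwood Pharma AG.
Chain via Wildmere Holdings Ltd (R2): 6% × 36% = 2.16% of Ironwood Pharma AG.
Aggregating (R1): 10.45% + 2.16% = 12.61%.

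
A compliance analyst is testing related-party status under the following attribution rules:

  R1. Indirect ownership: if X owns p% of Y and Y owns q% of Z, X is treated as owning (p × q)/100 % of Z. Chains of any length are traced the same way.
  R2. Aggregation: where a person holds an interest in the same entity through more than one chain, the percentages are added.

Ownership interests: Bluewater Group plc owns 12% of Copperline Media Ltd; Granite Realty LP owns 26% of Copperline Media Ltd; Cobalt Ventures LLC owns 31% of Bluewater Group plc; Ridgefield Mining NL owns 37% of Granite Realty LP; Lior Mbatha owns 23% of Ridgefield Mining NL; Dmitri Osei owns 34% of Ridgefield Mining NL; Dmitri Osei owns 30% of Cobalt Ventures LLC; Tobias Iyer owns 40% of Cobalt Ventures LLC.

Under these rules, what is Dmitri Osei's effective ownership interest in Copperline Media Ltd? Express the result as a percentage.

Chain via Cobalt Ventures LLC → Bluewater Group plc (R1): 30% × 31% × 12% = 1.116% of Copperline Media Ltd.
Chain via Ridgefield Mining NL → Granite Realty LP (R1): 34% × 37% × 26% = 3.2708% of Copperline Media Ltd.
Aggregating (R2): 1.116% + 3.2708% = 4.3868%.

4.3868%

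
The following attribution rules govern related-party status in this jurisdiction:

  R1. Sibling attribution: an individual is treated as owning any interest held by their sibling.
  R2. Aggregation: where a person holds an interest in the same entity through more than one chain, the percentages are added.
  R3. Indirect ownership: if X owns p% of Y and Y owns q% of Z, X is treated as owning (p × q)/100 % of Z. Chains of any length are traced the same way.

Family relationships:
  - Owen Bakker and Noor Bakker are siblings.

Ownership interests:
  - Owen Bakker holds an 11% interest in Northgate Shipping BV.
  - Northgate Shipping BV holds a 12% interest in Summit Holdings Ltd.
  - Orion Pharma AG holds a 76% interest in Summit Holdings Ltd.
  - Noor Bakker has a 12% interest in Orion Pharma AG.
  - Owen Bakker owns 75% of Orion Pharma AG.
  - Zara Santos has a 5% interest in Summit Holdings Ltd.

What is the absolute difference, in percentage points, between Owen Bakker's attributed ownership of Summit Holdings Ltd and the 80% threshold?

By sibling attribution (R1), Owen Bakker is treated as also owning Noor Bakker's interest in Orion Pharma AG, giving 75% + 12% = 87%.
Chain via Orion Pharma AG (R3): 87% × 76% = 66.12% of Summit Holdings Ltd.
Chain via Northgate Shipping BV (R3): 11% × 12% = 1.32% of Summit Holdings Ltd.
Aggregating (R2): 66.12% + 1.32% = 67.44%.
67.44% falls short of the 80% threshold by 12.56 percentage points.

12.56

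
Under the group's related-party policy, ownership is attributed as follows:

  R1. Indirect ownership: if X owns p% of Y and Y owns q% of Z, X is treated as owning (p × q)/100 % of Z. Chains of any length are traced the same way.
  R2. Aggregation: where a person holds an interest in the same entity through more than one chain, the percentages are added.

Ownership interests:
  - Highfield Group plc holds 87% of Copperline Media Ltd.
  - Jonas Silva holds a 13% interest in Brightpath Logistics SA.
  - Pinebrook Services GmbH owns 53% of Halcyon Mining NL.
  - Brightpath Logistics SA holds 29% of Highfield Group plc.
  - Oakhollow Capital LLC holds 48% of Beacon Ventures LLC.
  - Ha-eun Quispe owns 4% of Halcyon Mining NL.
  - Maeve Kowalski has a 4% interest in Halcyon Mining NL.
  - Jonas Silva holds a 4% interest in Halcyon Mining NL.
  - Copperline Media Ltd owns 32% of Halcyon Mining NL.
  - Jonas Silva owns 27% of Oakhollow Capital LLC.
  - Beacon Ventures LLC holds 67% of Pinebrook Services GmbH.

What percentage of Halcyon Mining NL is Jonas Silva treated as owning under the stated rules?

9.651664%

Chain via Oakhollow Capital LLC → Beacon Ventures LLC → Pinebrook Services GmbH (R1): 27% × 48% × 67% × 53% = 4.602096% of Halcyon Mining NL.
Chain via Brightpath Logistics SA → Highfield Group plc → Copperline Media Ltd (R1): 13% × 29% × 87% × 32% = 1.049568% of Halcyon Mining NL.
Direct interest in Halcyon Mining NL: 4%.
Aggregating (R2): 4.602096% + 1.049568% + 4% = 9.651664%.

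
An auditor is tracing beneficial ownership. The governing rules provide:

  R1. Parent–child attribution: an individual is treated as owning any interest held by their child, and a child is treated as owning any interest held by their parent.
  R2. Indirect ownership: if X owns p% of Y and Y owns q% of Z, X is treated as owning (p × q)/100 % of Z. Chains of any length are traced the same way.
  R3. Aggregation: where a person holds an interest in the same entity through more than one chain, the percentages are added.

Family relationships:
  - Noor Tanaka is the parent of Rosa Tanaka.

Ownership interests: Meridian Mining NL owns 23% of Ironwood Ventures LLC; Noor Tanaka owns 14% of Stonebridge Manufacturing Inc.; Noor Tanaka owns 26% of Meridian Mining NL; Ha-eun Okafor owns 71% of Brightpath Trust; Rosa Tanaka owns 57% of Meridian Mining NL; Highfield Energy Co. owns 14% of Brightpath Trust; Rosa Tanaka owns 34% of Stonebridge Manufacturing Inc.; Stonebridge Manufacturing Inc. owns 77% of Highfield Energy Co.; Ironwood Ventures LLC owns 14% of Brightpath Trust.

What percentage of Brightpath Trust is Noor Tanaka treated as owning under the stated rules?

7.847%

By parent–child attribution (R1), Noor Tanaka is treated as also owning Rosa Tanaka's interest in Stonebridge Manufacturing Inc, giving 14% + 34% = 48%.
By parent–child attribution (R1), Noor Tanaka is treated as also owning Rosa Tanaka's interest in Meridian Mining NL, giving 26% + 57% = 83%.
Chain via Stonebridge Manufacturing Inc. → Highfield Energy Co. (R2): 48% × 77% × 14% = 5.1744% of Brightpath Trust.
Chain via Meridian Mining NL → Ironwood Ventures LLC (R2): 83% × 23% × 14% = 2.6726% of Brightpath Trust.
Aggregating (R3): 5.1744% + 2.6726% = 7.847%.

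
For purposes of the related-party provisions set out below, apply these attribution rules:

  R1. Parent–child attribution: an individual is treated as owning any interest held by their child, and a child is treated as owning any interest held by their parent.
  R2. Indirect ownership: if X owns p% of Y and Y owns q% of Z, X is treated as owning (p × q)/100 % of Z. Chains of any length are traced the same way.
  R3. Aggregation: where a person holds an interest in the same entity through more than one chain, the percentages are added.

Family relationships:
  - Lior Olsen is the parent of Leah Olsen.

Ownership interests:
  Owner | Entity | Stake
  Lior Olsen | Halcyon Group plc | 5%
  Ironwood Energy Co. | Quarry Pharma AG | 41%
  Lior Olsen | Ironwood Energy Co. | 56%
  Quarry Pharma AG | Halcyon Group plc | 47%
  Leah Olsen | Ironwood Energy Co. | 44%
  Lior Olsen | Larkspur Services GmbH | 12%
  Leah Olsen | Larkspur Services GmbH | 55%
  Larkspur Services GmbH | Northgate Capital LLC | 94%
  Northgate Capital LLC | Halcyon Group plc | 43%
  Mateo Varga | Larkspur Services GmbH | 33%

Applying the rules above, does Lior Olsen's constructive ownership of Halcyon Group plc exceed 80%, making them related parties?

By parent–child attribution (R1), Lior Olsen is treated as also owning Leah Olsen's interest in Larkspur Services GmbH, giving 12% + 55% = 67%.
By parent–child attribution (R1), Lior Olsen is treated as also owning Leah Olsen's interest in Ironwood Energy Co, giving 56% + 44% = 100%.
Chain via Larkspur Services GmbH → Northgate Capital LLC (R2): 67% × 94% × 43% = 27.0814% of Halcyon Group plc.
Chain via Ironwood Energy Co. → Quarry Pharma AG (R2): 100% × 41% × 47% = 19.27% of Halcyon Group plc.
Direct interest in Halcyon Group plc: 5%.
Aggregating (R3): 27.0814% + 19.27% + 5% = 51.3514%.
51.3514% does not exceed the 80% threshold, so Lior is not a related party to Halcyon Group plc.

No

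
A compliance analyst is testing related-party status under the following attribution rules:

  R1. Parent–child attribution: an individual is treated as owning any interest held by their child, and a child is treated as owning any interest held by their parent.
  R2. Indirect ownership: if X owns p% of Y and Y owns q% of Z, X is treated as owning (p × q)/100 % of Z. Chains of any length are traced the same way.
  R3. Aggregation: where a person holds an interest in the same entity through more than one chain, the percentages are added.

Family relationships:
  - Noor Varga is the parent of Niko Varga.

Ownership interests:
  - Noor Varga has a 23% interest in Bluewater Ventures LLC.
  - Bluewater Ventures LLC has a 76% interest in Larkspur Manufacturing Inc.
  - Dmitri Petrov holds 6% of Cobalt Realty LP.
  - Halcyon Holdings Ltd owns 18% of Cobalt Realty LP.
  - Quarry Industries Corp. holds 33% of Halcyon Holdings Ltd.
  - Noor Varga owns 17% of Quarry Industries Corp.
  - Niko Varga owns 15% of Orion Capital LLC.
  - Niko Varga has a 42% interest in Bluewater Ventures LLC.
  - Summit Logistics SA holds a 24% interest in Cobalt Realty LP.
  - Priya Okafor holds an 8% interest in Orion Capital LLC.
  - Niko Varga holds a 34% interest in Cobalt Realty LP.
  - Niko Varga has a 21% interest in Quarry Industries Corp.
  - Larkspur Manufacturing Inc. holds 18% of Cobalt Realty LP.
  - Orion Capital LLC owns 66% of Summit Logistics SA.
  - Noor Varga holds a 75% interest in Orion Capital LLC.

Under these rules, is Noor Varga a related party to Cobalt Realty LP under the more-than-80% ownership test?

By parent–child attribution (R1), Noor Varga is treated as also owning Niko Varga's interest in Quarry Industries Corp, giving 17% + 21% = 38%.
By parent–child attribution (R1), Noor Varga is treated as also owning Niko Varga's interest in Orion Capital LLC, giving 75% + 15% = 90%.
By parent–child attribution (R1), Noor Varga is treated as also owning Niko Varga's interest in Bluewater Ventures LLC, giving 23% + 42% = 65%.
By parent–child attribution (R1), Noor Varga is treated as owning Niko Varga's 34% interest in Cobalt Realty LP.
Chain via Quarry Industries Corp. → Halcyon Holdings Ltd (R2): 38% × 33% × 18% = 2.2572% of Cobalt Realty LP.
Chain via Orion Capital LLC → Summit Logistics SA (R2): 90% × 66% × 24% = 14.256% of Cobalt Realty LP.
Chain via Bluewater Ventures LLC → Larkspur Manufacturing Inc. (R2): 65% × 76% × 18% = 8.892% of Cobalt Realty LP.
Direct interest in Cobalt Realty LP: 34%.
Aggregating (R3): 2.2572% + 14.256% + 8.892% + 34% = 59.4052%.
59.4052% does not exceed the 80% threshold, so Noor is not a related party to Cobalt Realty LP.

No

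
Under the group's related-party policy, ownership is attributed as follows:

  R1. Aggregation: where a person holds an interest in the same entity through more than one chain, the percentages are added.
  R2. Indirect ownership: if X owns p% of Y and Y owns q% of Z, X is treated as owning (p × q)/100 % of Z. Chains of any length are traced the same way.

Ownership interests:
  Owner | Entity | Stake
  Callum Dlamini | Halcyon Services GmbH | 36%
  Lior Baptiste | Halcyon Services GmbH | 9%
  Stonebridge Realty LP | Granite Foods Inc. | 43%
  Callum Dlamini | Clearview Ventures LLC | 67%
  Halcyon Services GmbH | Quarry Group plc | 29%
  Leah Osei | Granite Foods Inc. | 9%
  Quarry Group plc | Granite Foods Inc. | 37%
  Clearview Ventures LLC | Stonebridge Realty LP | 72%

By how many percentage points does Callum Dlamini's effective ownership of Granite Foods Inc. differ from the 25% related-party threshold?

Chain via Halcyon Services GmbH → Quarry Group plc (R2): 36% × 29% × 37% = 3.8628% of Granite Foods Inc.
Chain via Clearview Ventures LLC → Stonebridge Realty LP (R2): 67% × 72% × 43% = 20.7432% of Granite Foods Inc.
Aggregating (R1): 3.8628% + 20.7432% = 24.606%.
24.606% falls short of the 25% threshold by 0.394 percentage points.

0.394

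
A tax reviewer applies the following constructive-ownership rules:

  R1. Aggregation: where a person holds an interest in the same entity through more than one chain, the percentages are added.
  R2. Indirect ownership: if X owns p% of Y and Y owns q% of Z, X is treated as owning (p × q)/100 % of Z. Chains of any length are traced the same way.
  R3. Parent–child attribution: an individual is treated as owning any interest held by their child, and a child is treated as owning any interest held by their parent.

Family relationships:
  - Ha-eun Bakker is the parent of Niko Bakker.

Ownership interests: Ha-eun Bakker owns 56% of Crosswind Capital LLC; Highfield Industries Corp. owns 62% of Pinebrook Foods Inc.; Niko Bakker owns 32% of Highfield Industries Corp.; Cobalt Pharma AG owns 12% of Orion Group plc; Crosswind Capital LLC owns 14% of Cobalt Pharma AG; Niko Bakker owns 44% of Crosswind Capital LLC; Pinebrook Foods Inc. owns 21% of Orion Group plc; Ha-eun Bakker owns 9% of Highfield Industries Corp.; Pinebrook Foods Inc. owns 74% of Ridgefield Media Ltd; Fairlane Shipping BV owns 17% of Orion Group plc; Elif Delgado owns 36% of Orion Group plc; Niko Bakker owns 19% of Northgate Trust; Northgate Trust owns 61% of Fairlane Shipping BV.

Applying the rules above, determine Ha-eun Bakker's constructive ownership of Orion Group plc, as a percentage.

By parent–child attribution (R3), Ha-eun Bakker is treated as also owning Niko Bakker's interest in Crosswind Capital LLC, giving 56% + 44% = 100%.
By parent–child attribution (R3), Ha-eun Bakker is treated as also owning Niko Bakker's interest in Highfield Industries Corp, giving 9% + 32% = 41%.
By parent–child attribution (R3), Ha-eun Bakker is treated as owning Niko Bakker's 19% interest in Northgate Trust.
Chain via Crosswind Capital LLC → Cobalt Pharma AG (R2): 100% × 14% × 12% = 1.68% of Orion Group plc.
Chain via Highfield Industries Corp. → Pinebrook Foods Inc. (R2): 41% × 62% × 21% = 5.3382% of Orion Group plc.
Chain via Northgate Trust → Fairlane Shipping BV (R2): 19% × 61% × 17% = 1.9703% of Orion Group plc.
Aggregating (R1): 1.68% + 5.3382% + 1.9703% = 8.9885%.

8.9885%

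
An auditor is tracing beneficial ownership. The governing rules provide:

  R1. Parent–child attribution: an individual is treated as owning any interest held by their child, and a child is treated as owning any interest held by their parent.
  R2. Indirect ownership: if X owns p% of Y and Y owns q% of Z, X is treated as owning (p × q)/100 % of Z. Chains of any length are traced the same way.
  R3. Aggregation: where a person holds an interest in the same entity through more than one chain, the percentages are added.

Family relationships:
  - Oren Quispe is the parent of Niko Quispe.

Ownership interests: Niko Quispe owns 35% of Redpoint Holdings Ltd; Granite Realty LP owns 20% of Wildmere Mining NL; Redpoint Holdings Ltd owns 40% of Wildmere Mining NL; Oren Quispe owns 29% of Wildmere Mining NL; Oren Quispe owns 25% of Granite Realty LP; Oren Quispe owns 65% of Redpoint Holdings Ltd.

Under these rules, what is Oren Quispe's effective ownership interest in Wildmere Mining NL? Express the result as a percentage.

By parent–child attribution (R1), Oren Quispe is treated as also owning Niko Quispe's interest in Redpoint Holdings Ltd, giving 65% + 35% = 100%.
Chain via Granite Realty LP (R2): 25% × 20% = 5% of Wildmere Mining NL.
Chain via Redpoint Holdings Ltd (R2): 100% × 40% = 40% of Wildmere Mining NL.
Direct interest in Wildmere Mining NL: 29%.
Aggregating (R3): 5% + 40% + 29% = 74%.

74%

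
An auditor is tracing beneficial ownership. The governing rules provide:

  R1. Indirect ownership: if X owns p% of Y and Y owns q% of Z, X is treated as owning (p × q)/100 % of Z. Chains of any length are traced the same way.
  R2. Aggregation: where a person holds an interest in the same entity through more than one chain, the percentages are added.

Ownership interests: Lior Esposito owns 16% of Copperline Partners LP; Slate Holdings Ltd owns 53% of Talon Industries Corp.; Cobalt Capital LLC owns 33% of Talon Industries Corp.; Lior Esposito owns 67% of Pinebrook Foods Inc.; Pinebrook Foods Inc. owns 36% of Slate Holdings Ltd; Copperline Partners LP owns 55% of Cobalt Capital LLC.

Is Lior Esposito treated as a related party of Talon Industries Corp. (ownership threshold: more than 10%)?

Chain via Copperline Partners LP → Cobalt Capital LLC (R1): 16% × 55% × 33% = 2.904% of Talon Industries Corp.
Chain via Pinebrook Foods Inc. → Slate Holdings Ltd (R1): 67% × 36% × 53% = 12.7836% of Talon Industries Corp.
Aggregating (R2): 2.904% + 12.7836% = 15.6876%.
15.6876% exceeds the 10% threshold, so Lior is a related party to Talon Industries Corp.

Yes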